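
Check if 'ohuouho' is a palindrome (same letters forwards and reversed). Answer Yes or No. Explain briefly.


Forward: 'ohuouho'
Reversed: 'ohuouho'
They are identical.

Yes


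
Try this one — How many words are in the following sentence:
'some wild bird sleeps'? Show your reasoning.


Split into words: some | wild | bird | sleeps = 4 words.

4


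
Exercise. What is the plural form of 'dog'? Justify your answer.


Apply rule: Add -s. 'dog' becomes 'dogs'.

dogs


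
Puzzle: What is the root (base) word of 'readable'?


Remove suffix '-able' from 'readable' to get root 'read'.

read


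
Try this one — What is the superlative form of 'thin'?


Apply superlative formation (double final consonant, add -est): 'thin' -> 'thinnest'.

thinnest


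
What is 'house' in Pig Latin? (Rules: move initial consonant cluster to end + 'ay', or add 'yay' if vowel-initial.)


'house': move consonant cluster 'h' to end and add 'ay': 'ousehay'.

ousehay


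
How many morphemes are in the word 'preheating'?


Decomposition: pre- (prefix) + heat (root) + -ing (suffix) = 3 morpheme(s)

3 morphemes


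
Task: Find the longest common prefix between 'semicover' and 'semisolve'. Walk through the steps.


Compare from the start: 4 characters match: 'semi'. Mismatch at position 5: 'c' vs 's'.

semi


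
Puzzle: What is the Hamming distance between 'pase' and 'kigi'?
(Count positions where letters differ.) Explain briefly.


Alignment:
Position 1: 'p' vs 'k' = DIFFER
Position 2: 'a' vs 'i' = DIFFER
Position 3: 's' vs 'g' = DIFFER
Position 4: 'e' vs 'i' = DIFFER
Total differences: 4

4


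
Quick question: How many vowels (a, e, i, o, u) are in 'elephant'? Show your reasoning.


Vowels in 'elephant': e, e, a = 3 vowels.

3


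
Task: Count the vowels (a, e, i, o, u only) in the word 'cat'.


Vowels in 'cat': a = 1 vowels.

1


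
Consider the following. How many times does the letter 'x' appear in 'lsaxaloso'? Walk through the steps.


Letter 'x' in 'lsaxaloso': found at position(s) 4 = 1 occurrence(s).

1


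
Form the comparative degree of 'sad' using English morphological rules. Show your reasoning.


Apply comparative formation (double final consonant, add -er): 'sad' -> 'sadder'.

sadder


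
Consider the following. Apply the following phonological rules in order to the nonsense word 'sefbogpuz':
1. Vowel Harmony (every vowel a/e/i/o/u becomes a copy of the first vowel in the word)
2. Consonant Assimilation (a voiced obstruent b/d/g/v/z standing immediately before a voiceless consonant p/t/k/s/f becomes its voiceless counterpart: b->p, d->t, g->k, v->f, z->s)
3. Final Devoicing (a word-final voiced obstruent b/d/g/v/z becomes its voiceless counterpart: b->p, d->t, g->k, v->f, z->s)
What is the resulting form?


Starting form: 'sefbogpuz'
Rule 1: Vowel Harmony: all vowels become 'e' (matching first vowel). 'sefbogpuz' -> 'sefbegpez'
Rule 2: Consonant Assimilation: voiced obstruent before voiceless consonant becomes voiceless ('gp' -> 'kp'). 'sefbegpez' -> 'sefbekpez'
Rule 3: Final Devoicing: word-final voiced obstruent 'z' becomes voiceless 's'. 'sefbekpez' -> 'sefbekpes'
Final form: 'sefbekpes'

sefbekpes


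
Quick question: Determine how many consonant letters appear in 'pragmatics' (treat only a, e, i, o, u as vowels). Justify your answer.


Consonants in 'pragmatics': p, r, g, m, t, c, s = 7 consonants.

7


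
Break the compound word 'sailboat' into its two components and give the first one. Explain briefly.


Split 'sailboat' into 'sail' + 'boat'. The first part is 'sail'.

sail


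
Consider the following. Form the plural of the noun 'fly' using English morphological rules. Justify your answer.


Apply rule: Change -y to -ies (consonant + y). 'fly' becomes 'flies'.

flies


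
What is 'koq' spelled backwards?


Reverse 'koq' character by character: 'qok'.

qok


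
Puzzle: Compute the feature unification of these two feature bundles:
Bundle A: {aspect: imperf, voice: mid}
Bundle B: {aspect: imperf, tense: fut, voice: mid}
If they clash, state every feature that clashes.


Compare features:
aspect: A=imperf vs B=imperf -> unified: imperf
tense: A=_ vs B=fut -> unified: fut
voice: A=mid vs B=mid -> unified: mid
No clashes found.

Unified: {aspect: imperf, tense: fut, voice: mid}


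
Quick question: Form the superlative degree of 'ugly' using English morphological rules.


Apply superlative formation (consonant + y: change y to i, add -est): 'ugly' -> 'ugliest'.

ugliest


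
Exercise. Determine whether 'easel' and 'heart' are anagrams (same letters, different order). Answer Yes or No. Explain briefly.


Sorted letters of 'easel': 'aeels'
Sorted letters of 'heart': 'aehrt'
They do not match.

No


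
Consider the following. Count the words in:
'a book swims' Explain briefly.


Split into words: a | book | swims = 3 words.

3


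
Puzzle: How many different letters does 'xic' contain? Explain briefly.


Unique letters in 'xic': {c, i, x} = 3 distinct letters.

3


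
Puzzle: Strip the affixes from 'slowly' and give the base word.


Remove suffix '-ly' from 'slowly' to get root 'slow'.

slow


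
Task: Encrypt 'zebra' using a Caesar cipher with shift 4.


Shift each letter by 4: z -> d, e -> i, b -> f, r -> v, a -> e. Result: 'difve'.

difve


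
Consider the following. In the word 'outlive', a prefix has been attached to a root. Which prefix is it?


The word 'outlive' = 'out' (prefix) + 'live' (root). The prefix is 'out'.

out


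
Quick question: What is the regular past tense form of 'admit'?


Apply rule: Double final consonant and add -ed. 'admit' becomes 'admitted'.

admitted


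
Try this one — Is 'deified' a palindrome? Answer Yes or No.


Forward: 'deified'
Reversed: 'deified'
They are identical.

Yes


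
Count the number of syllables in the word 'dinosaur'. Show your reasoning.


Break 'dinosaur' into syllables: di-no-saur -> di | no | saur = 3 syllables

3 syllables


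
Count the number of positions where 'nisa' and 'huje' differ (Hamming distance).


Alignment:
Position 1: 'n' vs 'h' = DIFFER
Position 2: 'i' vs 'u' = DIFFER
Position 3: 's' vs 'j' = DIFFER
Position 4: 'a' vs 'e' = DIFFER
Total differences: 4

4


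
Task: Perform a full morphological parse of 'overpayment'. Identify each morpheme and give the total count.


Step 1: Identify prefix: 'over' (meaning: excessively)
Step 2: Identify root: 'pay'
Step 3: Identify suffix(es): 'ment'
Decomposition: over- (prefix: excessively) + pay (root) + -ment (suffix: action/result)
Total morphemes: 3

3 morphemes (over- (prefix: excessively) + pay (root) + -ment (suffix: action/result))


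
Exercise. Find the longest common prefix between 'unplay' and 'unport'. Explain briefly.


Compare from the start: 3 characters match: 'unp'. Mismatch at position 4: 'l' vs 'o'.

unp


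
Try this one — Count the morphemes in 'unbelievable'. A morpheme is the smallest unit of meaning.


Decomposition: un- (prefix) + believe (root) + -able (suffix) = 3 morpheme(s)

3 morphemes


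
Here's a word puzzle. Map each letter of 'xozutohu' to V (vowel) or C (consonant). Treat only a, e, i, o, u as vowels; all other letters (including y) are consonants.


Letter mapping: x = C, o = V, z = C, u = V, t = C, o = V, h = C, u = V.

CVCVCVCV


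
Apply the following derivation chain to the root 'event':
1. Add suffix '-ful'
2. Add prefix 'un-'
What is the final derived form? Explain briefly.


Step 1: Add suffix '-ful' to 'event' = 'eventful'
Step 2: Add prefix 'un-' to 'eventful' = 'uneventful'

uneventful


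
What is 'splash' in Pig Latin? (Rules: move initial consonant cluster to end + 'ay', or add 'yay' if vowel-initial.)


'splash': move consonant cluster 'spl' to end and add 'ay': 'ashsplay'.

ashsplay


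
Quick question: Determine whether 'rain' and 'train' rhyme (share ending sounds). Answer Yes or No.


Rime (stressed vowel + following sounds) of 'rain': -ain = /eɪn/
Rime of 'train': -ain = /eɪn/
/eɪn/ and /eɪn/ are the same ending sound, so the words rhyme.

Yes


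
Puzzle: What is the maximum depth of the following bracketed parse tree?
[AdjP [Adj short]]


Count bracket nesting levels:
'[' at pos 0: depth = 1
'[' at pos 6: depth = 2
Maximum depth reached: 2

2


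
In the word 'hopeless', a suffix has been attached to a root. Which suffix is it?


The word 'hopeless' = 'hope' (root) + '-less' (suffix). The suffix is '-less'.

less


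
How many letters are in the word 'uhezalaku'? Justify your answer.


Spell out 'uhezalaku' and number each letter: u(1), h(2), e(3), z(4), a(5), l(6), a(7), k(8), u(9). Total: 9 letters.

9


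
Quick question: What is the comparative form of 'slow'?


Apply comparative formation (add -er): 'slow' -> 'slower'.

slower


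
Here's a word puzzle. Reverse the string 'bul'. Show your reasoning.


Reverse 'bul' character by character: 'lub'.

lub


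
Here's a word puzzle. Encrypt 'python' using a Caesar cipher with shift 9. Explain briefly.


Shift each letter by 9: p -> y, y -> h, t -> c, h -> q, o -> x, n -> w. Result: 'yhcqxw'.

yhcqxw


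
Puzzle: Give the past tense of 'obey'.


Apply rule: Add -ed. 'obey' becomes 'obeyed'.

obeyed


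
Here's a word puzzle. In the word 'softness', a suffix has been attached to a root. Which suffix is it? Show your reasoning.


The word 'softness' = 'soft' (root) + '-ness' (suffix). The suffix is '-ness'.

ness


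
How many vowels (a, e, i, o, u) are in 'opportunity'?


Vowels in 'opportunity': o, o, u, i = 4 vowels.

4


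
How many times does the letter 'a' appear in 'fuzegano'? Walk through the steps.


Letter 'a' in 'fuzegano': found at position(s) 6 = 1 occurrence(s).

1


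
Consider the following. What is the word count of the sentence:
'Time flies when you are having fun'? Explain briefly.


Split into words: Time | flies | when | you | are | having | fun = 7 words.

7


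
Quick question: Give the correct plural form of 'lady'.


Apply rule: Change -y to -ies (consonant + y). 'lady' becomes 'ladies'.

ladies


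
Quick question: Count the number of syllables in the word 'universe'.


Break 'universe' into syllables: u-ni-verse -> u | ni | verse = 3 syllables

3 syllables


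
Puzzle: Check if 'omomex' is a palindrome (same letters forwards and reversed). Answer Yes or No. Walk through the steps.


Forward: 'omomex'
Reversed: 'xemomo'
They differ.

No


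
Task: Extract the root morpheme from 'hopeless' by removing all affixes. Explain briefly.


Remove suffix '-less' from 'hopeless' to get root 'hope'.

hope


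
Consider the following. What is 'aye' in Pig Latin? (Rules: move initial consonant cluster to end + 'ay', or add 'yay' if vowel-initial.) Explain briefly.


'aye' starts with a vowel, so add 'yay': 'ayeyay'.

ayeyay


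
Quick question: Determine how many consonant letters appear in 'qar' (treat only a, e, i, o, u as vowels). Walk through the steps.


Consonants in 'qar': q, r = 2 consonants.

2


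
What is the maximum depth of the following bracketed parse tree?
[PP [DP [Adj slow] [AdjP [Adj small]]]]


Count bracket nesting levels:
'[' at pos 0: depth = 1
'[' at pos 4: depth = 2
'[' at pos 8: depth = 3
'[' at pos 19: depth = 3
'[' at pos 25: depth = 4
Maximum depth reached: 4

4


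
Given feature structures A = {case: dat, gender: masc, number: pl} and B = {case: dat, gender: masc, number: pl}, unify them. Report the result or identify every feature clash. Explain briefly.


Compare features:
case: A=dat vs B=dat -> unified: dat
gender: A=masc vs B=masc -> unified: masc
number: A=pl vs B=pl -> unified: pl
No clashes found.

Unified: {case: dat, gender: masc, number: pl}


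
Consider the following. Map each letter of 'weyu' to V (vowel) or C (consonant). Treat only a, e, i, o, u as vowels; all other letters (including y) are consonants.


Letter mapping: w = C, e = V, y = C, u = V.

CVCV


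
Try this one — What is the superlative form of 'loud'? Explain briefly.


Apply superlative formation (add -est): 'loud' -> 'loudest'.

loudest


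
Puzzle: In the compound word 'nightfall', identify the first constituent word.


Split 'nightfall' into 'night' + 'fall'. The first part is 'night'.

night


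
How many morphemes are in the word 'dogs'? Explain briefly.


Decomposition: dog (root) + -s (plural) = 2 morpheme(s)

2 morphemes


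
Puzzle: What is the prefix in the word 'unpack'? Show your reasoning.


The word 'unpack' = 'un' (prefix) + 'pack' (root). The prefix is 'un'.

un


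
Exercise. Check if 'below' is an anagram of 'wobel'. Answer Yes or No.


Sorted letters of 'below': 'below'
Sorted letters of 'wobel': 'below'
They match.

Yes


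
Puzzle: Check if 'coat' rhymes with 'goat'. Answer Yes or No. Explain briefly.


Rime (stressed vowel + following sounds) of 'coat': -oat = /oʊt/
Rime of 'goat': -oat = /oʊt/
/oʊt/ and /oʊt/ are the same ending sound, so the words rhyme.

Yes


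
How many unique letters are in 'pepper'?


Unique letters in 'pepper': {e, p, r} = 3 distinct letters.

3


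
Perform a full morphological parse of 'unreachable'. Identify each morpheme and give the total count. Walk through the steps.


Step 1: Identify prefix: 'un' (meaning: not/reverse)
Step 2: Identify root: 'reach'
Step 3: Identify suffix(es): 'able'
Decomposition: un- (prefix: not/reverse) + reach (root) + -able (suffix: capable of)
Total morphemes: 3

3 morphemes (un- (prefix: not/reverse) + reach (root) + -able (suffix: capable of))


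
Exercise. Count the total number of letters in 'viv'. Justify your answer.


Spell out 'viv' and number each letter: v(1), i(2), v(3). Total: 3 letters.

3


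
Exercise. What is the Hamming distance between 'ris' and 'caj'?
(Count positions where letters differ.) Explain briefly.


Alignment:
Position 1: 'r' vs 'c' = DIFFER
Position 2: 'i' vs 'a' = DIFFER
Position 3: 's' vs 'j' = DIFFER
Total differences: 3

3


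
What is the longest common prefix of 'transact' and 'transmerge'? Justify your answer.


Compare from the start: 5 characters match: 'trans'. Mismatch at position 6: 'a' vs 'm'.

trans


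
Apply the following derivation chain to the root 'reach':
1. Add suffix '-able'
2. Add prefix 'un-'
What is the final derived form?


Step 1: Add suffix '-able' to 'reach' = 'reachable'
Step 2: Add prefix 'un-' to 'reachable' = 'unreachable'

unreachable


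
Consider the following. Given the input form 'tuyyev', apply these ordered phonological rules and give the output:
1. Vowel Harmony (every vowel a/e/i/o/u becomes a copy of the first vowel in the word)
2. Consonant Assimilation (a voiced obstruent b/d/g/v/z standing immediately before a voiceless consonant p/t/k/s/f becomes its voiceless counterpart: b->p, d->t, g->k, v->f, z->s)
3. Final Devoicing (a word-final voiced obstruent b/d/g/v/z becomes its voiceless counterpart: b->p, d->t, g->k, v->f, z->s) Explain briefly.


Starting form: 'tuyyev'
Rule 1: Vowel Harmony: all vowels become 'u' (matching first vowel). 'tuyyev' -> 'tuyyuv'
Rule 2: Consonant Assimilation: no voiced obstruent (b/d/g/v/z) stands immediately before a voiceless consonant (p/t/k/s/f). No change.
Rule 3: Final Devoicing: word-final voiced obstruent 'v' becomes voiceless 'f'. 'tuyyuv' -> 'tuyyuf'
Final form: 'tuyyuf'

tuyyuf


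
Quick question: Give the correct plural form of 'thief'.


Apply rule: Change -f to -ves. 'thief' becomes 'thieves'.

thieves


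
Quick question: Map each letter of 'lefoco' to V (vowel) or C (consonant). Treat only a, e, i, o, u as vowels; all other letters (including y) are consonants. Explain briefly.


Letter mapping: l = C, e = V, f = C, o = V, c = C, o = V.

CVCVCV


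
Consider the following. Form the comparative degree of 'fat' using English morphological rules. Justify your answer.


Apply comparative formation (double final consonant, add -er): 'fat' -> 'fatter'.

fatter


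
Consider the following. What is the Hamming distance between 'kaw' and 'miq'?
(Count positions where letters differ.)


Alignment:
Position 1: 'k' vs 'm' = DIFFER
Position 2: 'a' vs 'i' = DIFFER
Position 3: 'w' vs 'q' = DIFFER
Total differences: 3

3


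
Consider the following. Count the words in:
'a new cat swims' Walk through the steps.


Split into words: a | new | cat | swims = 4 words.

4


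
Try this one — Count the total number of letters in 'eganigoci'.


Spell out 'eganigoci' and number each letter: e(1), g(2), a(3), n(4), i(5), g(6), o(7), c(8), i(9). Total: 9 letters.

9


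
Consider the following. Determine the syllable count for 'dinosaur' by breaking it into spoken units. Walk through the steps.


Break 'dinosaur' into syllables: di-no-saur -> di | no | saur = 3 syllables

3 syllables


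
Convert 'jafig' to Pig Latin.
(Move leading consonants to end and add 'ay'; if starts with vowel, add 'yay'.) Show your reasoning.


'jafig': move consonant cluster 'j' to end and add 'ay': 'afigjay'.

afigjay


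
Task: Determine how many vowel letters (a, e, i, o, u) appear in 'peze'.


Vowels in 'peze': e, e = 2 vowels.

2


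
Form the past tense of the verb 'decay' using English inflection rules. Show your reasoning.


Apply rule: Add -ed. 'decay' becomes 'decayed'.

decayed


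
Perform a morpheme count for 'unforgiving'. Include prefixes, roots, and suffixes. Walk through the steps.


Decomposition: un- (prefix) + forgive (root) + -ing (suffix) = 3 morpheme(s)

3 morphemes


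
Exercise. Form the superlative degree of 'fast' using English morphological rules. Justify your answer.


Apply superlative formation (add -est): 'fast' -> 'fastest'.

fastest


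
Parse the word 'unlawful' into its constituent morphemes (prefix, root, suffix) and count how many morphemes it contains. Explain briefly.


Step 1: Identify prefix: 'un' (meaning: not/reverse)
Step 2: Identify root: 'law'
Step 3: Identify suffix(es): 'ful'
Decomposition: un- (prefix: not/reverse) + law (root) + -ful (suffix: full of)
Total morphemes: 3

3 morphemes (un- (prefix: not/reverse) + law (root) + -ful (suffix: full of))


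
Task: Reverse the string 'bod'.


Reverse 'bod' character by character: 'dob'.

dob


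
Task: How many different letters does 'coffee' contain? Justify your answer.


Unique letters in 'coffee': {c, e, f, o} = 4 distinct letters.

4


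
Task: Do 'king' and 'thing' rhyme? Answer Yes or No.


Rime (stressed vowel + following sounds) of 'king': -ing = /ɪŋ/
Rime of 'thing': -ing = /ɪŋ/
/ɪŋ/ and /ɪŋ/ are the same ending sound, so the words rhyme.

Yes


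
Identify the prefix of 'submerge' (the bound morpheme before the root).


The word 'submerge' = 'sub' (prefix) + 'merge' (root). The prefix is 'sub'.

sub


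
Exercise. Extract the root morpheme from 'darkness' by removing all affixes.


Remove suffix '-ness' from 'darkness' to get root 'dark'.

dark


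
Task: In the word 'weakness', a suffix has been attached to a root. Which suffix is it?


The word 'weakness' = 'weak' (root) + '-ness' (suffix). The suffix is '-ness'.

ness


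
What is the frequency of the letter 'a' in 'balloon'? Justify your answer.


Letter 'a' in 'balloon': found at position(s) 2 = 1 occurrence(s).

1


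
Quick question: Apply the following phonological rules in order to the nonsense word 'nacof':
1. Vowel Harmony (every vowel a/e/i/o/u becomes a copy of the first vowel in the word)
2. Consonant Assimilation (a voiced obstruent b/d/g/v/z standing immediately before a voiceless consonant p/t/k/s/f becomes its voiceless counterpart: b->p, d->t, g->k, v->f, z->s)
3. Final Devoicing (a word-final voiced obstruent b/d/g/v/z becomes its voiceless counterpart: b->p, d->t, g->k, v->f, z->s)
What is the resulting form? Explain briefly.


Starting form: 'nacof'
Rule 1: Vowel Harmony: all vowels become 'a' (matching first vowel). 'nacof' -> 'nacaf'
Rule 2: Consonant Assimilation: no voiced obstruent (b/d/g/v/z) stands immediately before a voiceless consonant (p/t/k/s/f). No change.
Rule 3: Final Devoicing: final consonant 'f' is not one of the voiced obstruents b/d/g/v/z. No change.
Final form: 'nacaf'

nacaf


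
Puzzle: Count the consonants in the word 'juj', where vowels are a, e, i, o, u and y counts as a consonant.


Consonants in 'juj': j, j = 2 consonants.

2


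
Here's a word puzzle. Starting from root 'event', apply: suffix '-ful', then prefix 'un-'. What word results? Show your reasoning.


Step 1: Add suffix '-ful' to 'event' = 'eventful'
Step 2: Add prefix 'un-' to 'eventful' = 'uneventful'

uneventful


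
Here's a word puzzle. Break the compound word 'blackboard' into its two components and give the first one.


Split 'blackboard' into 'black' + 'board'. The first part is 'black'.

black


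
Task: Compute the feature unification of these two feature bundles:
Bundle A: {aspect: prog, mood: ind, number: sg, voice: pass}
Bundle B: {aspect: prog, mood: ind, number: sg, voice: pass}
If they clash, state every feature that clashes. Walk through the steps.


Compare features:
aspect: A=prog vs B=prog -> unified: prog
mood: A=ind vs B=ind -> unified: ind
number: A=sg vs B=sg -> unified: sg
voice: A=pass vs B=pass -> unified: pass
No clashes found.

Unified: {aspect: prog, mood: ind, number: sg, voice: pass}


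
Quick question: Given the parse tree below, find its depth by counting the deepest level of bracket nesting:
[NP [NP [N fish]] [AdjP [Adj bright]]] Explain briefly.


Count bracket nesting levels:
'[' at pos 0: depth = 1
'[' at pos 4: depth = 2
'[' at pos 8: depth = 3
'[' at pos 18: depth = 2
'[' at pos 24: depth = 3
Maximum depth reached: 3

3


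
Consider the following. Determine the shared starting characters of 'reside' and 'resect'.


Compare from the start: 3 characters match: 'res'. Mismatch at position 4: 'i' vs 'e'.

res


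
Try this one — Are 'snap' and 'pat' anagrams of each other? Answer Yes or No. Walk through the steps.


Sorted letters of 'snap': 'anps'
Sorted letters of 'pat': 'apt'
They do not match.

No


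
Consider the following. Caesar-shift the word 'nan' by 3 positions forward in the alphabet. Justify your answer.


Shift each letter by 3: n -> q, a -> d, n -> q. Result: 'qdq'.

qdq


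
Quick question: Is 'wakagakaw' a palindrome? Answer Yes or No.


Forward: 'wakagakaw'
Reversed: 'wakagakaw'
They are identical.

Yes


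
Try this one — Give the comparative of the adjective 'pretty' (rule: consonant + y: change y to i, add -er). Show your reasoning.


Apply comparative formation (consonant + y: change y to i, add -er): 'pretty' -> 'prettier'.

prettier


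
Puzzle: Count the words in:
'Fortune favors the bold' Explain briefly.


Split into words: Fortune | favors | the | bold = 4 words.

4


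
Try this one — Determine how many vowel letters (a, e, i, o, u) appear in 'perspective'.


Vowels in 'perspective': e, e, i, e = 4 vowels.

4


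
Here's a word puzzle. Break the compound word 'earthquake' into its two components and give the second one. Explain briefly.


Split 'earthquake' into 'earth' + 'quake'. The second part is 'quake'.

quake


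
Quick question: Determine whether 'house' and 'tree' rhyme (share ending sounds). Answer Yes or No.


Rime (stressed vowel + following sounds) of 'house': -ouse = /aʊs/
Rime of 'tree': -ee = /iː/
/aʊs/ and /iː/ are different ending sounds, so the words do not rhyme.

No


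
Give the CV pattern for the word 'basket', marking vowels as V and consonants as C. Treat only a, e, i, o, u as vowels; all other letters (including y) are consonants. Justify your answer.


Letter mapping: b = C, a = V, s = C, k = C, e = V, t = C.

CVCCVC


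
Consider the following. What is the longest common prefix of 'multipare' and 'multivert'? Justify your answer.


Compare from the start: 5 characters match: 'multi'. Mismatch at position 6: 'p' vs 'v'.

multi


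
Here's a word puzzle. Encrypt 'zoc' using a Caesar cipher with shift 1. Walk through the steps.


Shift each letter by 1: z -> a, o -> p, c -> d. Result: 'apd'.

apd


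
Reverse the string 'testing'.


Reverse 'testing' character by character: 'gnitset'.

gnitset


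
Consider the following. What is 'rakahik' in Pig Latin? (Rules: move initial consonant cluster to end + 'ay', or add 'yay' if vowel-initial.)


'rakahik': move consonant cluster 'r' to end and add 'ay': 'akahikray'.

akahikray


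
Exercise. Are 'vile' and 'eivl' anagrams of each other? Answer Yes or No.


Sorted letters of 'vile': 'eilv'
Sorted letters of 'eivl': 'eilv'
They match.

Yes


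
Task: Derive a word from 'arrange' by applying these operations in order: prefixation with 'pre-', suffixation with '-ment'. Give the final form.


Step 1: Add prefix 'pre-' to 'arrange' = 'prearrange'
Step 2: Add suffix '-ment' to 'prearrange' = 'prearrangement'

prearrangement


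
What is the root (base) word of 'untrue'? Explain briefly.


Remove prefix 'un' from 'untrue' to get root 'true'.

true


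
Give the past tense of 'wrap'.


Apply rule: Double final consonant and add -ed. 'wrap' becomes 'wrapped'.

wrapped


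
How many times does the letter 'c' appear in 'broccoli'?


Letter 'c' in 'broccoli': found at position(s) 4, 5 = 2 occurrence(s).

2


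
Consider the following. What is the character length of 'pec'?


Spell out 'pec' and number each letter: p(1), e(2), c(3). Total: 3 letters.

3


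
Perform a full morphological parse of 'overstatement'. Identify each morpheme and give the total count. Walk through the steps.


Step 1: Identify prefix: 'over' (meaning: excessively)
Step 2: Identify root: 'state'
Step 3: Identify suffix(es): 'ment'
Decomposition: over- (prefix: excessively) + state (root) + -ment (suffix: action/result)
Total morphemes: 3

3 morphemes (over- (prefix: excessively) + state (root) + -ment (suffix: action/result))


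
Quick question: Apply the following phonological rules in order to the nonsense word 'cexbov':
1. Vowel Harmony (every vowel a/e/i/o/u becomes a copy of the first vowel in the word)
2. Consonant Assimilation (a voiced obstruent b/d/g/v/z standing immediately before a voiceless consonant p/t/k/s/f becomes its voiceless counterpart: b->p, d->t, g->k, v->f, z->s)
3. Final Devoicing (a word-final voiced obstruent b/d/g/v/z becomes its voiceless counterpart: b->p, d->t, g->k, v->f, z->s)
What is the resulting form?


Starting form: 'cexbov'
Rule 1: Vowel Harmony: all vowels become 'e' (matching first vowel). 'cexbov' -> 'cexbev'
Rule 2: Consonant Assimilation: no voiced obstruent (b/d/g/v/z) stands immediately before a voiceless consonant (p/t/k/s/f). No change.
Rule 3: Final Devoicing: word-final voiced obstruent 'v' becomes voiceless 'f'. 'cexbev' -> 'cexbef'
Final form: 'cexbef'

cexbef


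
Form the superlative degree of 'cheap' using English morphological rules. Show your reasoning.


Apply superlative formation (add -est): 'cheap' -> 'cheapest'.

cheapest


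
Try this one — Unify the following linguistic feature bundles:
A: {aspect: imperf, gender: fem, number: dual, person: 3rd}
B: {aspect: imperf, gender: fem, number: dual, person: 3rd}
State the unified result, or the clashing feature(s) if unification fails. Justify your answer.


Compare features:
aspect: A=imperf vs B=imperf -> unified: imperf
gender: A=fem vs B=fem -> unified: fem
number: A=dual vs B=dual -> unified: dual
person: A=3rd vs B=3rd -> unified: 3rd
No clashes found.

Unified: {aspect: imperf, gender: fem, number: dual, person: 3rd}


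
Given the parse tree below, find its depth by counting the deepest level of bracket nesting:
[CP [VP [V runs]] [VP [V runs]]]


Count bracket nesting levels:
'[' at pos 0: depth = 1
'[' at pos 4: depth = 2
'[' at pos 8: depth = 3
'[' at pos 18: depth = 2
'[' at pos 22: depth = 3
Maximum depth reached: 3

3


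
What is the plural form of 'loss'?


Apply rule: Add -es (sibilant/fricative ending). 'loss' becomes 'losses'.

losses


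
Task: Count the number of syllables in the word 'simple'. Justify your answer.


Break 'simple' into syllables: sim-ple -> sim | ple = 2 syllables

2 syllables


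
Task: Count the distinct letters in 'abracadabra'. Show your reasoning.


Unique letters in 'abracadabra': {a, b, c, d, r} = 5 distinct letters.

5


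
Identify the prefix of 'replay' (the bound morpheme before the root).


The word 'replay' = 're' (prefix) + 'play' (root). The prefix is 're'.

re


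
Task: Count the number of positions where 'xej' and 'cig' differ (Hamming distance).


Alignment:
Position 1: 'x' vs 'c' = DIFFER
Position 2: 'e' vs 'i' = DIFFER
Position 3: 'j' vs 'g' = DIFFER
Total differences: 3

3


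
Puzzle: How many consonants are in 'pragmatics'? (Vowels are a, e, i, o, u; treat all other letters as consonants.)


Consonants in 'pragmatics': p, r, g, m, t, c, s = 7 consonants.

7


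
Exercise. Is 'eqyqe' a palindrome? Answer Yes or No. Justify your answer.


Forward: 'eqyqe'
Reversed: 'eqyqe'
They are identical.

Yes


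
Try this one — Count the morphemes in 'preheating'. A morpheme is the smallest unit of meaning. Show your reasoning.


Decomposition: pre- (prefix) + heat (root) + -ing (suffix) = 3 morpheme(s)

3 morphemes


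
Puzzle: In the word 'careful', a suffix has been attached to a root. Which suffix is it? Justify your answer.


The word 'careful' = 'care' (root) + '-ful' (suffix). The suffix is '-ful'.

ful


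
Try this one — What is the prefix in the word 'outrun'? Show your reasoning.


The word 'outrun' = 'out' (prefix) + 'run' (root). The prefix is 'out'.

out


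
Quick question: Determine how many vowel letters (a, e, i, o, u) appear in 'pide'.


Vowels in 'pide': i, e = 2 vowels.

2


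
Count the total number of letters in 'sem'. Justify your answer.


Spell out 'sem' and number each letter: s(1), e(2), m(3). Total: 3 letters.

3


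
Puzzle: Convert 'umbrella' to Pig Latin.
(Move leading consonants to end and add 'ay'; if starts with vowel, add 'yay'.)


'umbrella' starts with a vowel, so add 'yay': 'umbrellayay'.

umbrellayay


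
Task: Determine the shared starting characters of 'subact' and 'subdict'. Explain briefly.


Compare from the start: 3 characters match: 'sub'. Mismatch at position 4: 'a' vs 'd'.

sub


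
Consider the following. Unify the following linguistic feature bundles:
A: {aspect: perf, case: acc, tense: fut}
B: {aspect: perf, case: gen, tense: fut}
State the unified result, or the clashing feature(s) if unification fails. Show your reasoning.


Compare features:
aspect: A=perf vs B=perf -> unified: perf
case: A=acc vs B=gen -> CLASH
tense: A=fut vs B=fut -> unified: fut
Clash detected on feature 'case' (acc vs gen); unification fails.

CLASH on 'case' (acc vs gen)


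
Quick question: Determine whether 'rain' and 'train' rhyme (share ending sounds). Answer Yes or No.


Rime (stressed vowel + following sounds) of 'rain': -ain = /eɪn/
Rime of 'train': -ain = /eɪn/
/eɪn/ and /eɪn/ are the same ending sound, so the words rhyme.

Yes


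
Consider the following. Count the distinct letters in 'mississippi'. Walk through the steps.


Unique letters in 'mississippi': {i, m, p, s} = 4 distinct letters.

4


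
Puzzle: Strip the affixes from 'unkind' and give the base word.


Remove prefix 'un' from 'unkind' to get root 'kind'.

kind


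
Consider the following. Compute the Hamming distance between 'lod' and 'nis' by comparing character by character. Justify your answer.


Alignment:
Position 1: 'l' vs 'n' = DIFFER
Position 2: 'o' vs 'i' = DIFFER
Position 3: 'd' vs 's' = DIFFER
Total differences: 3

3


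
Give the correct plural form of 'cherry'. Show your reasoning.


Apply rule: Change -y to -ies (consonant + y). 'cherry' becomes 'cherries'.

cherries


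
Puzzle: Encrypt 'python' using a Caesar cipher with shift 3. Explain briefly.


Shift each letter by 3: p -> s, y -> b, t -> w, h -> k, o -> r, n -> q. Result: 'sbwkrq'.

sbwkrq


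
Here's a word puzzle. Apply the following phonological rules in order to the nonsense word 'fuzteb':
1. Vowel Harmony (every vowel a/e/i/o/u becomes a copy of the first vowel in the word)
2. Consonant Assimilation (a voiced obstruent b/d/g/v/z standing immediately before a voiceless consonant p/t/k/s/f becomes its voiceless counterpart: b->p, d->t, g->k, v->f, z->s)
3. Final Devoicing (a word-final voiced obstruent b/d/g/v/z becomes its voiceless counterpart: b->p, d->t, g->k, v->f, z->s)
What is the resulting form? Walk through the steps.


Starting form: 'fuzteb'
Rule 1: Vowel Harmony: all vowels become 'u' (matching first vowel). 'fuzteb' -> 'fuztub'
Rule 2: Consonant Assimilation: voiced obstruent before voiceless consonant becomes voiceless ('zt' -> 'st'). 'fuztub' -> 'fustub'
Rule 3: Final Devoicing: word-final voiced obstruent 'b' becomes voiceless 'p'. 'fustub' -> 'fustup'
Final form: 'fustup'

fustup


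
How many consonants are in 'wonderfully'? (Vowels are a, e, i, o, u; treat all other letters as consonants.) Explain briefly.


Consonants in 'wonderfully': w, n, d, r, f, l, l, y = 8 consonants.

8


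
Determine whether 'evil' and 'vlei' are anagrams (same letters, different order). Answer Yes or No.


Sorted letters of 'evil': 'eilv'
Sorted letters of 'vlei': 'eilv'
They match.

Yes


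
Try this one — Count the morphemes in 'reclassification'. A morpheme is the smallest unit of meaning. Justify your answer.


Decomposition: re- (prefix) + class (root) + -ify (suffix) + -ation (suffix) = 4 morpheme(s)

4 morphemes


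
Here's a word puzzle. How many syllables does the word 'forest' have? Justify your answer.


Break 'forest' into syllables: for-est -> for | est = 2 syllables

2 syllables


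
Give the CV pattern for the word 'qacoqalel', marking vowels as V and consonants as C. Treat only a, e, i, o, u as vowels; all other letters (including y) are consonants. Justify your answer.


Letter mapping: q = C, a = V, c = C, o = V, q = C, a = V, l = C, e = V, l = C.

CVCVCVCVC


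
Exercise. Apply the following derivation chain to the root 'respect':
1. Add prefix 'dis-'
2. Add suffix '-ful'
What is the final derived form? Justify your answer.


Step 1: Add prefix 'dis-' to 'respect' = 'disrespect'
Step 2: Add suffix '-ful' to 'disrespect' = 'disrespectful'

disrespectful


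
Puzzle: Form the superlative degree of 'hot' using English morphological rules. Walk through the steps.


Apply superlative formation (double final consonant, add -est): 'hot' -> 'hottest'.

hottest


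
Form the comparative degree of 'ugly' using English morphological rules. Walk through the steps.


Apply comparative formation (consonant + y: change y to i, add -er): 'ugly' -> 'uglier'.

uglier


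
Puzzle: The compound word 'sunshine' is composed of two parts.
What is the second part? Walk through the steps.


Split 'sunshine' into 'sun' + 'shine'. The second part is 'shine'.

shine


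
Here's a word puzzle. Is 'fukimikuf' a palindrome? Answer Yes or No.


Forward: 'fukimikuf'
Reversed: 'fukimikuf'
They are identical.

Yes


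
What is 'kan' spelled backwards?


Reverse 'kan' character by character: 'nak'.

nak


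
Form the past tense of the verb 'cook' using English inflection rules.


Apply rule: Add -ed. 'cook' becomes 'cooked'.

cooked


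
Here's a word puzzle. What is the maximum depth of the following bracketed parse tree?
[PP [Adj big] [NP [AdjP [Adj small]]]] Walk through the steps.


Count bracket nesting levels:
'[' at pos 0: depth = 1
'[' at pos 4: depth = 2
'[' at pos 14: depth = 2
'[' at pos 18: depth = 3
'[' at pos 24: depth = 4
Maximum depth reached: 4

4


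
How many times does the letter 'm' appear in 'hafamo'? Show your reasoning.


Letter 'm' in 'hafamo': found at position(s) 5 = 1 occurrence(s).

1


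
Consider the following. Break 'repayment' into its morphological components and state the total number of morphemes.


Step 1: Identify prefix: 're' (meaning: again)
Step 2: Identify root: 'pay'
Step 3: Identify suffix(es): 'ment'
Decomposition: re- (prefix: again) + pay (root) + -ment (suffix: action/result)
Total morphemes: 3

3 morphemes (re- (prefix: again) + pay (root) + -ment (suffix: action/result))


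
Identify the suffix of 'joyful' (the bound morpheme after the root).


The word 'joyful' = 'joy' (root) + '-ful' (suffix). The suffix is '-ful'.

ful


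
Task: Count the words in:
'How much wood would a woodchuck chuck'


Split into words: How | much | wood | would | a | woodchuck | chuck = 7 words.

7


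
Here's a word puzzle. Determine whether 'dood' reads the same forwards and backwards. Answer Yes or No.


Forward: 'dood'
Reversed: 'dood'
They are identical.

Yes


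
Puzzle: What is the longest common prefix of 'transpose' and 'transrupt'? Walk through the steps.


Compare from the start: 5 characters match: 'trans'. Mismatch at position 6: 'p' vs 'r'.

trans


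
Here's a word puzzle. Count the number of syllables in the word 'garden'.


Break 'garden' into syllables: gar-den -> gar | den = 2 syllables

2 syllables


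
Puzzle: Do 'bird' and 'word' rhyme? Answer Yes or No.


Rime (stressed vowel + following sounds) of 'bird': -ird = /ɜːrd/
Rime of 'word': -ord = /ɜːrd/
/ɜːrd/ and /ɜːrd/ are the same ending sound, so the words rhyme.

Yes


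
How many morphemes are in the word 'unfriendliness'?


Decomposition: un- (prefix) + friend (root) + -ly (suffix) + -ness (suffix) = 4 morpheme(s)

4 morphemes


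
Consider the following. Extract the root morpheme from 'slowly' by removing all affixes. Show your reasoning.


Remove suffix '-ly' from 'slowly' to get root 'slow'.

slow


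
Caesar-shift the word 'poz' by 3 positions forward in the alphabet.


Shift each letter by 3: p -> s, o -> r, z -> c. Result: 'src'.

src


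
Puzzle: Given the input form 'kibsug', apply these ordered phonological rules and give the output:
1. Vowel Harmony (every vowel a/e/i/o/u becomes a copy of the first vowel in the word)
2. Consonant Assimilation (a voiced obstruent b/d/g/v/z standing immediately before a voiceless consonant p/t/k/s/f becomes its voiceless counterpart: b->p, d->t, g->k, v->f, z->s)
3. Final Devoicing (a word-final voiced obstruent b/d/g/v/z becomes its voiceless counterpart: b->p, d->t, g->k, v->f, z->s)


Starting form: 'kibsug'
Rule 1: Vowel Harmony: all vowels become 'i' (matching first vowel). 'kibsug' -> 'kibsig'
Rule 2: Consonant Assimilation: voiced obstruent before voiceless consonant becomes voiceless ('bs' -> 'ps'). 'kibsig' -> 'kipsig'
Rule 3: Final Devoicing: word-final voiced obstruent 'g' becomes voiceless 'k'. 'kipsig' -> 'kipsik'
Final form: 'kipsik'

kipsik


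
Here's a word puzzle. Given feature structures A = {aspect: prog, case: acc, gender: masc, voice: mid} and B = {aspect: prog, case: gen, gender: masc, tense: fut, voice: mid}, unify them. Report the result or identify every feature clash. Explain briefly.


Compare features:
aspect: A=prog vs B=prog -> unified: prog
case: A=acc vs B=gen -> CLASH
gender: A=masc vs B=masc -> unified: masc
tense: A=_ vs B=fut -> unified: fut
voice: A=mid vs B=mid -> unified: mid
Clash detected on feature 'case' (acc vs gen); unification fails.

CLASH on 'case' (acc vs gen)


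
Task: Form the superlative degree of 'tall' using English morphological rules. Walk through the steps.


Apply superlative formation (add -est): 'tall' -> 'tallest'.

tallest
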